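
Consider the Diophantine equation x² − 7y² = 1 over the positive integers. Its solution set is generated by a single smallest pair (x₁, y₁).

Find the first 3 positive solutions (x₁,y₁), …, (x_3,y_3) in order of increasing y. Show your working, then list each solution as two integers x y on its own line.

8 3
127 48
2024 765

√7 = [2; 1,1,1,4, …], period ℓ=4 (even) → k=3
step 0: (2, 1)  from 2·(1,0) + (0,1)
…
step 2: (5, 2)  from 1·(3,1) + (2,1)
step 3: (8, 3)  from 1·(5,2) + (3,1)
→ (8, 3).  Check: 8²=64, 7·3²=63, difference 1.
(8+3√7)^2 = 127 + 48√7
(8+3√7)^3 = 2024 + 765√7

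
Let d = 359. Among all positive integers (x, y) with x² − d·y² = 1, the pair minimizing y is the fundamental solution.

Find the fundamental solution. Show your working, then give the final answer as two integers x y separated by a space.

√359 = [18; 1,17,1,36, …], period ℓ=4 (even) → k=3
step 0: (18, 1)  from 18·(1,0) + (0,1)
step 1: (19, 1)  from 1·(18,1) + (1,0)
step 2: (341, 18)  from 17·(19,1) + (18,1)
step 3: (360, 19)  from 1·(341,18) + (19,1)
→ (360, 19).  Check: 360²=129600, 359·19²=129599, difference 1.

360 19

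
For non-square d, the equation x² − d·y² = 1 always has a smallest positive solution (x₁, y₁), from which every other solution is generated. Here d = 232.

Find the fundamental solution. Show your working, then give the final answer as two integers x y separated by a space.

√232 = [15; 4,3,7,3,4,30, …], period ℓ=6 (even) → k=5
i=0: a=15 ⇒ p=15, q=1
…
i=4: a=3 ⇒ p=4539, q=298
i=5: a=4 ⇒ p=19603, q=1287
fundamental: x₁=19603, y₁=1287  (since 384277609 − 232·1656369 = 1)

19603 1287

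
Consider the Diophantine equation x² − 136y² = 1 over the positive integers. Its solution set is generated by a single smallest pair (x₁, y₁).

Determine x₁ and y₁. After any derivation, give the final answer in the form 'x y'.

√136 → a₀=11, period (1,1,1,22); ℓ=4 even so k=3
i=0: a=11 ⇒ p=11, q=1
…
i=2: a=1 ⇒ p=23, q=2
i=3: a=1 ⇒ p=35, q=3
(x₁, y₁) = (35, 3);  35² − 136·3² = 1 ✓

35 3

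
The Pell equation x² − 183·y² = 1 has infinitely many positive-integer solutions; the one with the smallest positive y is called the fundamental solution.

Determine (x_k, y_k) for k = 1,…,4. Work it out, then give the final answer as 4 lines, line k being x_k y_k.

√183 → a₀=13, period (1,1,8,1,1,26); ℓ=6 even so k=5
i=0: a=13 ⇒ p=13, q=1
…
i=4: a=1 ⇒ p=257, q=19
i=5: a=1 ⇒ p=487, q=36
→ (487, 36).  Check: 487²=237169, 183·36²=237168, difference 1.
(487+36√183)^2 = 474337 + 35064√183
(487+36√183)^3 = 462003751 + 34152300√183
(487+36√183)^4 = 449991179137 + 33264305136√183

487 36
474337 35064
462003751 34152300
449991179137 33264305136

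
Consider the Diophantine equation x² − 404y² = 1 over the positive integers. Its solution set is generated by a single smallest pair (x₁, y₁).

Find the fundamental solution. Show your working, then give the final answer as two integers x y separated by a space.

d=404: √d = [20; 10,40] (ℓ=2, even), read p_1/q_1
i=0: a=20 ⇒ p=20, q=1
i=1: a=10 ⇒ p=201, q=10
(x₁, y₁) = (201, 10);  201² − 404·10² = 1 ✓

201 10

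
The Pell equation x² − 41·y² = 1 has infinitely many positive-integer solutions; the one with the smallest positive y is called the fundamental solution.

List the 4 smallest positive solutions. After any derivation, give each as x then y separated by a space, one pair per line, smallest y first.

[6; 2,2,12] for √41; ℓ=3 ⇒ convergent index 5
step 0: (6, 1)  from 6·(1,0) + (0,1)
step 1: (13, 2)  from 2·(6,1) + (1,0)
step 2: (32, 5)  from 2·(13,2) + (6,1)
step 3: (397, 62)  from 12·(32,5) + (13,2)
step 4: (826, 129)  from 2·(397,62) + (32,5)
step 5: (2049, 320)  from 2·(826,129) + (397,62)
(x₁, y₁) = (2049, 320);  2049² − 41·320² = 1 ✓
n=2: (2049,320)∘(2049,320) = (2049·2049+41·320·320, 2049·320+320·2049) = (8396801,1311360)
n=3: (8396801,1311360)∘(2049,320) = (2049·8396801+41·320·1311360, 2049·1311360+320·8396801) = (34410088449,5373952960)
n=4: (34410088449,5373952960)∘(2049,320) = (2049·34410088449+41·320·5373952960, 2049·5373952960+320·34410088449) = (141012534067201,22022457918720)

2049 320
8396801 1311360
34410088449 5373952960
141012534067201 22022457918720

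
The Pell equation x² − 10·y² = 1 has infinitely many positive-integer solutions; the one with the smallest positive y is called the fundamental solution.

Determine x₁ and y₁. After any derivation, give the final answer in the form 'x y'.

√10 → a₀=3, period (6); ℓ=1 odd so k=1
i=0: a=3 ⇒ p=3, q=1
i=1: a=6 ⇒ p=19, q=6
→ (19, 6).  Check: 19²=361, 10·6²=360, difference 1.

19 6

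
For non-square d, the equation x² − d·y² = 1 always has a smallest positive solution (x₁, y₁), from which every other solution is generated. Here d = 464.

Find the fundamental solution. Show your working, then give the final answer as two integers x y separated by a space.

[21; 1,1,5,1,1,1,5,1,1,42] for √464; ℓ=10 ⇒ convergent index 9
i=0: a=21 ⇒ p=21, q=1
i=1: a=1 ⇒ p=22, q=1
i=2: a=1 ⇒ p=43, q=2
i=3: a=5 ⇒ p=237, q=11
…
i=5: a=1 ⇒ p=517, q=24
i=6: a=1 ⇒ p=797, q=37
i=7: a=5 ⇒ p=4502, q=209
i=8: a=1 ⇒ p=5299, q=246
i=9: a=1 ⇒ p=9801, q=455
(x₁, y₁) = (9801, 455);  9801² − 464·455² = 1 ✓

9801 455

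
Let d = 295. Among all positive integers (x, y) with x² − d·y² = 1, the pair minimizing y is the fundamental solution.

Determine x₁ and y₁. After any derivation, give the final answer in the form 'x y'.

2024999 117900

√295 = [17; 5,1,2,3,2,6,2,3,2,1,5,34, …], period ℓ=12 (even) → k=11
i=0: a=17 ⇒ p=17, q=1
i=1: a=5 ⇒ p=86, q=5
…
i=5: a=2 ⇒ p=2250, q=131
…
i=7: a=2 ⇒ p=31208, q=1817
…
i=10: a=1 ⇒ p=355517, q=20699
i=11: a=5 ⇒ p=2024999, q=117900
(x₁, y₁) = (2024999, 117900);  2024999² − 295·117900² = 1 ✓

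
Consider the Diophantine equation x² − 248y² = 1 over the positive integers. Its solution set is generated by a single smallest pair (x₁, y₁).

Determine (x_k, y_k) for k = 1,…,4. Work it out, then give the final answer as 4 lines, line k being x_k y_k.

63 4
7937 504
999999 63500
125991937 8000496

d=248: √d = [15; 1,2,1,30] (ℓ=4, even), read p_3/q_3
a_0=15:  p_0=15·1+0=15,  q_0=15·0+1=1
a_1=1:  p_1=1·15+1=16,  q_1=1·1+0=1
a_2=2:  p_2=2·16+15=47,  q_2=2·1+1=3
a_3=1:  p_3=1·47+16=63,  q_3=1·3+1=4
(x₁, y₁) = (63, 4);  63² − 248·4² = 1 ✓
k=2:  x_2 = 63·63+248·4·4 = 7937,  y_2 = 63·4+4·63 = 504
k=3:  x_3 = 63·7937+248·4·504 = 999999,  y_3 = 63·504+4·7937 = 63500
k=4:  x_4 = 63·999999+248·4·63500 = 125991937,  y_4 = 63·63500+4·999999 = 8000496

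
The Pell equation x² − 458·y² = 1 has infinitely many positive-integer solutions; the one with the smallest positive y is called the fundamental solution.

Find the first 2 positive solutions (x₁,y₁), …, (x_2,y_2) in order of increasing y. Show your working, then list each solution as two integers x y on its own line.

√458 = [21; 2,2,42, …], period ℓ=3 (odd) → k=5
step 0: (21, 1)  from 21·(1,0) + (0,1)
…
step 4: (9181, 429)  from 2·(4537,212) + (107,5)
step 5: (22899, 1070)  from 2·(9181,429) + (4537,212)
(x₁, y₁) = (22899, 1070);  22899² − 458·1070² = 1 ✓
k=2:  x_2 = 22899·22899+458·1070·1070 = 1048728401,  y_2 = 22899·1070+1070·22899 = 49003860

22899 1070
1048728401 49003860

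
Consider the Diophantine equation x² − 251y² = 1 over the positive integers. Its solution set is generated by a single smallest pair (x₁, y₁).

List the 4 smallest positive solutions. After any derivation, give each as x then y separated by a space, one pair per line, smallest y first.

3674890 231957
27009633024199 1704832919460
198514860608593651330 12530146894788486843
1459040552203802437039183201 92093823044376819996025080

[15; 1,5,2,1,2,…,5,1,30] for √251; ℓ=14 ⇒ convergent index 13
a_0=15:  p_0=15·1+0=15,  q_0=15·0+1=1
a_1=1:  p_1=1·15+1=16,  q_1=1·1+0=1
…
a_3=2:  p_3=2·95+16=206,  q_3=2·6+1=13
a_4=1:  p_4=1·206+95=301,  q_4=1·13+6=19
a_5=2:  p_5=2·301+206=808,  q_5=2·19+13=51
a_6=2:  p_6=2·808+301=1917,  q_6=2·51+19=121
a_7=15:  p_7=15·1917+808=29563,  q_7=15·121+51=1866
a_8=2:  p_8=2·29563+1917=61043,  q_8=2·1866+121=3853
a_9=2:  p_9=2·61043+29563=151649,  q_9=2·3853+1866=9572
a_10=1:  p_10=1·151649+61043=212692,  q_10=1·9572+3853=13425
a_11=2:  p_11=2·212692+151649=577033,  q_11=2·13425+9572=36422
a_12=5:  p_12=5·577033+212692=3097857,  q_12=5·36422+13425=195535
a_13=1:  p_13=1·3097857+577033=3674890,  q_13=1·195535+36422=231957
(x₁, y₁) = (3674890, 231957);  3674890² − 251·231957² = 1 ✓
k=2:  x_2 = 3674890·3674890+251·231957·231957 = 27009633024199,  y_2 = 3674890·231957+231957·3674890 = 1704832919460
k=3:  x_3 = 3674890·27009633024199+251·231957·1704832919460 = 198514860608593651330,  y_3 = 3674890·1704832919460+231957·27009633024199 = 12530146894788486843
k=4:  x_4 = 3674890·198514860608593651330+251·231957·12530146894788486843 = 1459040552203802437039183201,  y_4 = 3674890·12530146894788486843+231957·198514860608593651330 = 92093823044376819996025080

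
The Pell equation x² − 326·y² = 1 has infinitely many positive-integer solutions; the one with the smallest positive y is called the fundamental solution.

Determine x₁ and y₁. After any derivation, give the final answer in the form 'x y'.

325 18

d=326: √d = [18; 18,36] (ℓ=2, even), read p_1/q_1
i=0: a=18 ⇒ p=18, q=1
i=1: a=18 ⇒ p=325, q=18
→ (325, 18).  Check: 325²=105625, 326·18²=105624, difference 1.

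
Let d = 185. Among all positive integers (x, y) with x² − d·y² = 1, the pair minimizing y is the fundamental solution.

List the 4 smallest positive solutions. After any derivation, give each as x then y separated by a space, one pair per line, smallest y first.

9249 680
171088001 12578640
3164785833249 232679682040
58542208172352001 4304108745797280

[13; 1,1,1,1,26] for √185; ℓ=5 ⇒ convergent index 9
a_0=13:  p_0=13·1+0=13,  q_0=13·0+1=1
a_1=1:  p_1=1·13+1=14,  q_1=1·1+0=1
a_2=1:  p_2=1·14+13=27,  q_2=1·1+1=2
…
a_5=26:  p_5=26·68+41=1809,  q_5=26·5+3=133
a_6=1:  p_6=1·1809+68=1877,  q_6=1·133+5=138
a_7=1:  p_7=1·1877+1809=3686,  q_7=1·138+133=271
a_8=1:  p_8=1·3686+1877=5563,  q_8=1·271+138=409
a_9=1:  p_9=1·5563+3686=9249,  q_9=1·409+271=680
fundamental: x₁=9249, y₁=680  (since 85544001 − 185·462400 = 1)
(9249+680√185)^2 = 171088001 + 12578640√185
(9249+680√185)^3 = 3164785833249 + 232679682040√185
(9249+680√185)^4 = 58542208172352001 + 4304108745797280√185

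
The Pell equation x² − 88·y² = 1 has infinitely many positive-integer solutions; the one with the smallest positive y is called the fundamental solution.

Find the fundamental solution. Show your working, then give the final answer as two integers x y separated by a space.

d=88: √d = [9; 2,1,1,1,2,18] (ℓ=6, even), read p_5/q_5
i=0: a=9 ⇒ p=9, q=1
i=1: a=2 ⇒ p=19, q=2
…
i=3: a=1 ⇒ p=47, q=5
i=4: a=1 ⇒ p=75, q=8
i=5: a=2 ⇒ p=197, q=21
fundamental: x₁=197, y₁=21  (since 38809 − 88·441 = 1)

197 21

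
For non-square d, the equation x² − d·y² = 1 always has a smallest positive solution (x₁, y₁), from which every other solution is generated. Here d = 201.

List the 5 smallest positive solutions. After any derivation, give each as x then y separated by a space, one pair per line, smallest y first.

√201 = [14; 5,1,1,1,2,…,1,5,28, …], period ℓ=14 (even) → k=13
step 0: (14, 1)  from 14·(1,0) + (0,1)
step 1: (71, 5)  from 5·(14,1) + (1,0)
step 2: (85, 6)  from 1·(71,5) + (14,1)
step 3: (156, 11)  from 1·(85,6) + (71,5)
step 4: (241, 17)  from 1·(156,11) + (85,6)
…
step 6: (879, 62)  from 1·(638,45) + (241,17)
step 7: (7670, 541)  from 8·(879,62) + (638,45)
step 8: (8549, 603)  from 1·(7670,541) + (879,62)
step 9: (24768, 1747)  from 2·(8549,603) + (7670,541)
step 10: (33317, 2350)  from 1·(24768,1747) + (8549,603)
step 11: (58085, 4097)  from 1·(33317,2350) + (24768,1747)
step 12: (91402, 6447)  from 1·(58085,4097) + (33317,2350)
step 13: (515095, 36332)  from 5·(91402,6447) + (58085,4097)
→ (515095, 36332).  Check: 515095²=265322859025, 201·36332²=265322859024, difference 1.
k=2:  x_2 = 515095·515095+201·36332·36332 = 530645718049,  y_2 = 515095·36332+36332·515095 = 37428863080
k=3:  x_3 = 515095·530645718049+201·36332·37428863080 = 546665912276384215,  y_3 = 515095·37428863080+36332·530645718049 = 38558840456348868
k=4:  x_4 = 515095·546665912276384215+201·36332·38558840456348868 = 563169756167477608732801,  y_4 = 515095·38558840456348868+36332·546665912276384215 = 39722931849688611461840
k=5:  x_5 = 515095·563169756167477608732801+201·36332·39722931849688611461840 = 580171851105627091828167877975,  y_5 = 515095·39722931849688611461840+36332·563169756167477608732801 = 40922167162192151801416600732

515095 36332
530645718049 37428863080
546665912276384215 38558840456348868
563169756167477608732801 39722931849688611461840
580171851105627091828167877975 40922167162192151801416600732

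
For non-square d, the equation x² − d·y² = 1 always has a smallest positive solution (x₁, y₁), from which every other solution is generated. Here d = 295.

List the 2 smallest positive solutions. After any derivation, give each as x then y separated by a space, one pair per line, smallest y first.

2024999 117900
8201241900001 477494764200

√295 → a₀=17, period (5,1,2,3,2,6,2,3,2,1,5,34); ℓ=12 even so k=11
k=0  a_k=17  p_k/q_k = 17/1
…
k=4  a_k=3  p_k/q_k = 979/57
k=5  a_k=2  p_k/q_k = 2250/131
k=6  a_k=6  p_k/q_k = 14479/843
…
k=8  a_k=3  p_k/q_k = 108103/6294
…
k=10  a_k=1  p_k/q_k = 355517/20699
k=11  a_k=5  p_k/q_k = 2024999/117900
→ (2024999, 117900).  Check: 2024999²=4100620950001, 295·117900²=4100620950000, difference 1.
n=2: (2024999,117900)∘(2024999,117900) = (2024999·2024999+295·117900·117900, 2024999·117900+117900·2024999) = (8201241900001,477494764200)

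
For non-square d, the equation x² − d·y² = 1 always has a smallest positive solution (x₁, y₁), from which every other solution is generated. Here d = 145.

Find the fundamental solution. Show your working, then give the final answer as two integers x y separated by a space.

289 24

√145 → a₀=12, period (24); ℓ=1 odd so k=1
step 0: (12, 1)  from 12·(1,0) + (0,1)
step 1: (289, 24)  from 24·(12,1) + (1,0)
fundamental: x₁=289, y₁=24  (since 83521 − 145·576 = 1)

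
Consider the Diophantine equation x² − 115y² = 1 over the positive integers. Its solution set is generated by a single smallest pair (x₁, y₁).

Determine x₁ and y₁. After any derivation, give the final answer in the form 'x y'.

1126 105

√115 = [10; 1,2,1,1,1,1,1,2,1,20, …], period ℓ=10 (even) → k=9
k=0  a_k=10  p_k/q_k = 10/1
…
k=5  a_k=1  p_k/q_k = 118/11
k=6  a_k=1  p_k/q_k = 193/18
…
k=8  a_k=2  p_k/q_k = 815/76
k=9  a_k=1  p_k/q_k = 1126/105
→ (1126, 105).  Check: 1126²=1267876, 115·105²=1267875, difference 1.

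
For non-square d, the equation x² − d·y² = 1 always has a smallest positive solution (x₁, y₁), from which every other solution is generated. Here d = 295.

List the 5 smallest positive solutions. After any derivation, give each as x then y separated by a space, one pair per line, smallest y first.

2024999 117900
8201241900001 477494764200
33215013292518224999 1933852840020353700
134520737404664024967600001 7832100134376274949528400
544808717447381276777437550624999 31719989880021710940200100589500

d=295: √d = [17; 5,1,2,3,2,6,2,3,2,1,5,34] (ℓ=12, even), read p_11/q_11
i=0: a=17 ⇒ p=17, q=1
…
i=4: a=3 ⇒ p=979, q=57
…
i=8: a=3 ⇒ p=108103, q=6294
…
i=10: a=1 ⇒ p=355517, q=20699
i=11: a=5 ⇒ p=2024999, q=117900
→ (2024999, 117900).  Check: 2024999²=4100620950001, 295·117900²=4100620950000, difference 1.
(2024999+117900√295)^2 = 8201241900001 + 477494764200√295
(2024999+117900√295)^3 = 33215013292518224999 + 1933852840020353700√295
(2024999+117900√295)^4 = 134520737404664024967600001 + 7832100134376274949528400√295
(2024999+117900√295)^5 = 544808717447381276777437550624999 + 31719989880021710940200100589500√295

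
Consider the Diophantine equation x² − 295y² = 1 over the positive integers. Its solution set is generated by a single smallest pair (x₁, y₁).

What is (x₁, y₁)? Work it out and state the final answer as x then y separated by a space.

2024999 117900

√295 = [17; 5,1,2,3,2,6,2,3,2,1,5,34, …], period ℓ=12 (even) → k=11
i=0: a=17 ⇒ p=17, q=1
…
i=5: a=2 ⇒ p=2250, q=131
i=6: a=6 ⇒ p=14479, q=843
…
i=9: a=2 ⇒ p=247414, q=14405
i=10: a=1 ⇒ p=355517, q=20699
i=11: a=5 ⇒ p=2024999, q=117900
fundamental: x₁=2024999, y₁=117900  (since 4100620950001 − 295·13900410000 = 1)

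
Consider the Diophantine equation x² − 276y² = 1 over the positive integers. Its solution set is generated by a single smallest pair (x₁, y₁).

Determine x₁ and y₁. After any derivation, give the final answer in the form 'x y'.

7775 468

d=276: √d = [16; 1,1,1,1,2,2,2,1,1,1,1,32] (ℓ=12, even), read p_11/q_11
i=0: a=16 ⇒ p=16, q=1
i=1: a=1 ⇒ p=17, q=1
i=2: a=1 ⇒ p=33, q=2
i=3: a=1 ⇒ p=50, q=3
i=4: a=1 ⇒ p=83, q=5
i=5: a=2 ⇒ p=216, q=13
i=6: a=2 ⇒ p=515, q=31
i=7: a=2 ⇒ p=1246, q=75
…
i=9: a=1 ⇒ p=3007, q=181
i=10: a=1 ⇒ p=4768, q=287
i=11: a=1 ⇒ p=7775, q=468
fundamental: x₁=7775, y₁=468  (since 60450625 − 276·219024 = 1)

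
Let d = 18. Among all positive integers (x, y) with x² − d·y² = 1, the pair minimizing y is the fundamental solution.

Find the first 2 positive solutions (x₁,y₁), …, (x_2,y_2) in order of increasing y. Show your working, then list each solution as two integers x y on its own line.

17 4
577 136

[4; 4,8] for √18; ℓ=2 ⇒ convergent index 1
a_0=4:  p_0=4·1+0=4,  q_0=4·0+1=1
a_1=4:  p_1=4·4+1=17,  q_1=4·1+0=4
(x₁, y₁) = (17, 4);  17² − 18·4² = 1 ✓
(17+4√18)^2 = 577 + 136√18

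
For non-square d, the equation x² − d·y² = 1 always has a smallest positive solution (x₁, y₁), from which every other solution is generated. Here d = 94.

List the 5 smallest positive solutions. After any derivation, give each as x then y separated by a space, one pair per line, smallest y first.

2143295 221064
9187426914049 947610731760
39382732335491159615 4062018686654877336
168817626601983862467148801 17412208682026983028992480
723651950015758622280719887718975 74638999614285983163562219965864

√94 = [9; 1,2,3,1,1,…,2,1,18, …], period ℓ=16 (even) → k=15
k=0  a_k=9  p_k/q_k = 9/1
…
k=3  a_k=3  p_k/q_k = 97/10
k=4  a_k=1  p_k/q_k = 126/13
k=5  a_k=1  p_k/q_k = 223/23
k=6  a_k=5  p_k/q_k = 1241/128
k=7  a_k=1  p_k/q_k = 1464/151
…
k=10  a_k=5  p_k/q_k = 85038/8771
k=11  a_k=1  p_k/q_k = 99455/10258
k=12  a_k=1  p_k/q_k = 184493/19029
k=13  a_k=3  p_k/q_k = 652934/67345
k=14  a_k=2  p_k/q_k = 1490361/153719
k=15  a_k=1  p_k/q_k = 2143295/221064
(x₁, y₁) = (2143295, 221064);  2143295² − 94·221064² = 1 ✓
n=2: (2143295,221064)∘(2143295,221064) = (2143295·2143295+94·221064·221064, 2143295·221064+221064·2143295) = (9187426914049,947610731760)
n=3: (9187426914049,947610731760)∘(2143295,221064) = (2143295·9187426914049+94·221064·947610731760, 2143295·947610731760+221064·9187426914049) = (39382732335491159615,4062018686654877336)
n=4: (39382732335491159615,4062018686654877336)∘(2143295,221064) = (2143295·39382732335491159615+94·221064·4062018686654877336, 2143295·4062018686654877336+221064·39382732335491159615) = (168817626601983862467148801,17412208682026983028992480)
n=5: (168817626601983862467148801,17412208682026983028992480)∘(2143295,221064) = (2143295·168817626601983862467148801+94·221064·17412208682026983028992480, 2143295·17412208682026983028992480+221064·168817626601983862467148801) = (723651950015758622280719887718975,74638999614285983163562219965864)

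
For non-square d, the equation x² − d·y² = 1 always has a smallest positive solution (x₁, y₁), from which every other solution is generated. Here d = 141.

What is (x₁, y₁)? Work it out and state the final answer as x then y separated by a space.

95 8

√141 = [11; 1,6,1,22, …], period ℓ=4 (even) → k=3
k=0  a_k=11  p_k/q_k = 11/1
k=1  a_k=1  p_k/q_k = 12/1
k=2  a_k=6  p_k/q_k = 83/7
k=3  a_k=1  p_k/q_k = 95/8
(x₁, y₁) = (95, 8);  95² − 141·8² = 1 ✓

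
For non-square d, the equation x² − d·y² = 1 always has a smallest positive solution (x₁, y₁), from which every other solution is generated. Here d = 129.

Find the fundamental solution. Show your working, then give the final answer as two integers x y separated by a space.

[11; 2,1,3,1,6,1,3,1,2,22] for √129; ℓ=10 ⇒ convergent index 9
i=0: a=11 ⇒ p=11, q=1
…
i=8: a=1 ⇒ p=6031, q=531
i=9: a=2 ⇒ p=16855, q=1484
(x₁, y₁) = (16855, 1484);  16855² − 129·1484² = 1 ✓

16855 1484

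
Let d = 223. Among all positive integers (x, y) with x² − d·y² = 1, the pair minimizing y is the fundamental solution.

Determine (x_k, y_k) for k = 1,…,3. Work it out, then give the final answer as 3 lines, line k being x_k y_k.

[14; 1,13,1,28] for √223; ℓ=4 ⇒ convergent index 3
k=0  a_k=14  p_k/q_k = 14/1
k=1  a_k=1  p_k/q_k = 15/1
k=2  a_k=13  p_k/q_k = 209/14
k=3  a_k=1  p_k/q_k = 224/15
(x₁, y₁) = (224, 15);  224² − 223·15² = 1 ✓
k=2:  x_2 = 224·224+223·15·15 = 100351,  y_2 = 224·15+15·224 = 6720
k=3:  x_3 = 224·100351+223·15·6720 = 44957024,  y_3 = 224·6720+15·100351 = 3010545

224 15
100351 6720
44957024 3010545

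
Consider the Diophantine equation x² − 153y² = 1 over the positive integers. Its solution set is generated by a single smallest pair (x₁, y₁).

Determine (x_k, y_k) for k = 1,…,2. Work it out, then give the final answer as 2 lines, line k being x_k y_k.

√153 → a₀=12, period (2,1,2,2,2,1,2,24); ℓ=8 even so k=7
i=0: a=12 ⇒ p=12, q=1
…
i=4: a=2 ⇒ p=235, q=19
…
i=6: a=1 ⇒ p=804, q=65
i=7: a=2 ⇒ p=2177, q=176
→ (2177, 176).  Check: 2177²=4739329, 153·176²=4739328, difference 1.
(2177+176√153)^2 = 9478657 + 766304√153

2177 176
9478657 766304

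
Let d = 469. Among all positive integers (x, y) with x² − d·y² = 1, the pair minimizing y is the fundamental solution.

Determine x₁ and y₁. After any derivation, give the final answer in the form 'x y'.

[21; 1,1,1,10,6,10,1,1,1,42] for √469; ℓ=10 ⇒ convergent index 9
step 0: (21, 1)  from 21·(1,0) + (0,1)
step 1: (22, 1)  from 1·(21,1) + (1,0)
step 2: (43, 2)  from 1·(22,1) + (21,1)
step 3: (65, 3)  from 1·(43,2) + (22,1)
step 4: (693, 32)  from 10·(65,3) + (43,2)
step 5: (4223, 195)  from 6·(693,32) + (65,3)
step 6: (42923, 1982)  from 10·(4223,195) + (693,32)
step 7: (47146, 2177)  from 1·(42923,1982) + (4223,195)
step 8: (90069, 4159)  from 1·(47146,2177) + (42923,1982)
step 9: (137215, 6336)  from 1·(90069,4159) + (47146,2177)
fundamental: x₁=137215, y₁=6336  (since 18827956225 − 469·40144896 = 1)

137215 6336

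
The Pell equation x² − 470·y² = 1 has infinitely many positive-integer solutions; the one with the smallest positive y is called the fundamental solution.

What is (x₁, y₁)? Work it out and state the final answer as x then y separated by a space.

1691 78

√470 → a₀=21, period (1,2,8,2,1,42); ℓ=6 even so k=5
i=0: a=21 ⇒ p=21, q=1
i=1: a=1 ⇒ p=22, q=1
i=2: a=2 ⇒ p=65, q=3
i=3: a=8 ⇒ p=542, q=25
i=4: a=2 ⇒ p=1149, q=53
i=5: a=1 ⇒ p=1691, q=78
(x₁, y₁) = (1691, 78);  1691² − 470·78² = 1 ✓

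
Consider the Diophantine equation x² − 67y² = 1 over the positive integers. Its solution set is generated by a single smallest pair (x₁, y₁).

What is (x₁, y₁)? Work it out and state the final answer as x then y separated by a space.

48842 5967

d=67: √d = [8; 5,2,1,1,7,1,1,2,5,16] (ℓ=10, even), read p_9/q_9
i=0: a=8 ⇒ p=8, q=1
i=1: a=5 ⇒ p=41, q=5
i=2: a=2 ⇒ p=90, q=11
i=3: a=1 ⇒ p=131, q=16
…
i=5: a=7 ⇒ p=1678, q=205
…
i=7: a=1 ⇒ p=3577, q=437
i=8: a=2 ⇒ p=9053, q=1106
i=9: a=5 ⇒ p=48842, q=5967
(x₁, y₁) = (48842, 5967);  48842² − 67·5967² = 1 ✓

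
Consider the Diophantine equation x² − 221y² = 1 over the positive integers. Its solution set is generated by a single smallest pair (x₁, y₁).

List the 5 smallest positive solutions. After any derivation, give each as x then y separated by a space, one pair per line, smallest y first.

[14; 1,6,2,6,1,28] for √221; ℓ=6 ⇒ convergent index 5
i=0: a=14 ⇒ p=14, q=1
…
i=2: a=6 ⇒ p=104, q=7
…
i=4: a=6 ⇒ p=1442, q=97
i=5: a=1 ⇒ p=1665, q=112
(x₁, y₁) = (1665, 112);  1665² − 221·112² = 1 ✓
n=2: (1665,112)∘(1665,112) = (1665·1665+221·112·112, 1665·112+112·1665) = (5544449,372960)
n=3: (5544449,372960)∘(1665,112) = (1665·5544449+221·112·372960, 1665·372960+112·5544449) = (18463013505,1241956688)
n=4: (18463013505,1241956688)∘(1665,112) = (1665·18463013505+221·112·1241956688, 1665·1241956688+112·18463013505) = (61481829427201,4135715398080)
n=5: (61481829427201,4135715398080)∘(1665,112) = (1665·61481829427201+221·112·4135715398080, 1665·4135715398080+112·61481829427201) = (204734473529565825,13771931033649712)

1665 112
5544449 372960
18463013505 1241956688
61481829427201 4135715398080
204734473529565825 13771931033649712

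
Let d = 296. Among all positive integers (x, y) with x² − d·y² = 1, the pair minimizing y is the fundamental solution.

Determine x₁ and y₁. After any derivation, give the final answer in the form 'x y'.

√296 → a₀=17, period (4,1,7,1,4,34); ℓ=6 even so k=5
step 0: (17, 1)  from 17·(1,0) + (0,1)
step 1: (69, 4)  from 4·(17,1) + (1,0)
…
step 3: (671, 39)  from 7·(86,5) + (69,4)
step 4: (757, 44)  from 1·(671,39) + (86,5)
step 5: (3699, 215)  from 4·(757,44) + (671,39)
→ (3699, 215).  Check: 3699²=13682601, 296·215²=13682600, difference 1.

3699 215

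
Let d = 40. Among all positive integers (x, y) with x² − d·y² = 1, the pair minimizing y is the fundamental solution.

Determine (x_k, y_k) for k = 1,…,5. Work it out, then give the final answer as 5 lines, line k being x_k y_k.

19 3
721 114
27379 4329
1039681 164388
39480499 6242415

√40 → a₀=6, period (3,12); ℓ=2 even so k=1
step 0: (6, 1)  from 6·(1,0) + (0,1)
step 1: (19, 3)  from 3·(6,1) + (1,0)
(x₁, y₁) = (19, 3);  19² − 40·3² = 1 ✓
n=2: (19,3)∘(19,3) = (19·19+40·3·3, 19·3+3·19) = (721,114)
n=3: (721,114)∘(19,3) = (19·721+40·3·114, 19·114+3·721) = (27379,4329)
n=4: (27379,4329)∘(19,3) = (19·27379+40·3·4329, 19·4329+3·27379) = (1039681,164388)
n=5: (1039681,164388)∘(19,3) = (19·1039681+40·3·164388, 19·164388+3·1039681) = (39480499,6242415)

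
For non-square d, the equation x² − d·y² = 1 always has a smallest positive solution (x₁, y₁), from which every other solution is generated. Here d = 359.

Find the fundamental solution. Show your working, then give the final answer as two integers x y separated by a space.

360 19

√359 → a₀=18, period (1,17,1,36); ℓ=4 even so k=3
a_0=18:  p_0=18·1+0=18,  q_0=18·0+1=1
…
a_2=17:  p_2=17·19+18=341,  q_2=17·1+1=18
a_3=1:  p_3=1·341+19=360,  q_3=1·18+1=19
fundamental: x₁=360, y₁=19  (since 129600 − 359·361 = 1)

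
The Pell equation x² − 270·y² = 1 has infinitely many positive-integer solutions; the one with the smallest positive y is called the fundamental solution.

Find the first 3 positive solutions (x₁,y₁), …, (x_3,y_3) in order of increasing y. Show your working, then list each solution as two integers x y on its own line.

5291 322
55989361 3407404
592479412811 36057148806

√270 → a₀=16, period (2,3,6,3,2,32); ℓ=6 even so k=5
i=0: a=16 ⇒ p=16, q=1
i=1: a=2 ⇒ p=33, q=2
i=2: a=3 ⇒ p=115, q=7
i=3: a=6 ⇒ p=723, q=44
i=4: a=3 ⇒ p=2284, q=139
i=5: a=2 ⇒ p=5291, q=322
→ (5291, 322).  Check: 5291²=27994681, 270·322²=27994680, difference 1.
k=2:  x_2 = 5291·5291+270·322·322 = 55989361,  y_2 = 5291·322+322·5291 = 3407404
k=3:  x_3 = 5291·55989361+270·322·3407404 = 592479412811,  y_3 = 5291·3407404+322·55989361 = 36057148806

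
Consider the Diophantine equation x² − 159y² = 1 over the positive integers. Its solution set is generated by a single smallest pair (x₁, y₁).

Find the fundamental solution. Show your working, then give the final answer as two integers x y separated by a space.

d=159: √d = [12; 1,1,1,1,3,1,1,1,1,24] (ℓ=10, even), read p_9/q_9
a_0=12:  p_0=12·1+0=12,  q_0=12·0+1=1
a_1=1:  p_1=1·12+1=13,  q_1=1·1+0=1
…
a_3=1:  p_3=1·25+13=38,  q_3=1·2+1=3
a_4=1:  p_4=1·38+25=63,  q_4=1·3+2=5
…
a_6=1:  p_6=1·227+63=290,  q_6=1·18+5=23
a_7=1:  p_7=1·290+227=517,  q_7=1·23+18=41
a_8=1:  p_8=1·517+290=807,  q_8=1·41+23=64
a_9=1:  p_9=1·807+517=1324,  q_9=1·64+41=105
(x₁, y₁) = (1324, 105);  1324² − 159·105² = 1 ✓

1324 105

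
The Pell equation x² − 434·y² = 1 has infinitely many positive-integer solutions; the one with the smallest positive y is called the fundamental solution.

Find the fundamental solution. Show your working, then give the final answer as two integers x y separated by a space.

125 6

[20; 1,4,1,40] for √434; ℓ=4 ⇒ convergent index 3
i=0: a=20 ⇒ p=20, q=1
i=1: a=1 ⇒ p=21, q=1
i=2: a=4 ⇒ p=104, q=5
i=3: a=1 ⇒ p=125, q=6
(x₁, y₁) = (125, 6);  125² − 434·6² = 1 ✓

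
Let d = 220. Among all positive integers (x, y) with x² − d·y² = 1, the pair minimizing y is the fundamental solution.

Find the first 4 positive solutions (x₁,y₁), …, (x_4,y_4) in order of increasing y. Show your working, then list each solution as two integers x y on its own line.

[14; 1,4,1,28] for √220; ℓ=4 ⇒ convergent index 3
step 0: (14, 1)  from 14·(1,0) + (0,1)
step 1: (15, 1)  from 1·(14,1) + (1,0)
step 2: (74, 5)  from 4·(15,1) + (14,1)
step 3: (89, 6)  from 1·(74,5) + (15,1)
(x₁, y₁) = (89, 6);  89² − 220·6² = 1 ✓
(89+6√220)^2 = 15841 + 1068√220
(89+6√220)^3 = 2819609 + 190098√220
(89+6√220)^4 = 501874561 + 33836376√220

89 6
15841 1068
2819609 190098
501874561 33836376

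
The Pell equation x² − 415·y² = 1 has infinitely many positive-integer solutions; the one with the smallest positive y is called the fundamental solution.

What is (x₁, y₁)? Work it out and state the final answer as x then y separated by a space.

[20; 2,1,2,4,6,…,1,2,40] for √415; ℓ=16 ⇒ convergent index 15
k=0  a_k=20  p_k/q_k = 20/1
k=1  a_k=2  p_k/q_k = 41/2
k=2  a_k=1  p_k/q_k = 61/3
…
k=5  a_k=6  p_k/q_k = 4441/218
k=6  a_k=1  p_k/q_k = 5154/253
…
k=8  a_k=3  p_k/q_k = 33939/1666
k=9  a_k=1  p_k/q_k = 43534/2137
k=10  a_k=1  p_k/q_k = 77473/3803
k=11  a_k=6  p_k/q_k = 508372/24955
k=12  a_k=4  p_k/q_k = 2110961/103623
k=13  a_k=2  p_k/q_k = 4730294/232201
k=14  a_k=1  p_k/q_k = 6841255/335824
k=15  a_k=2  p_k/q_k = 18412804/903849
(x₁, y₁) = (18412804, 903849);  18412804² − 415·903849² = 1 ✓

18412804 903849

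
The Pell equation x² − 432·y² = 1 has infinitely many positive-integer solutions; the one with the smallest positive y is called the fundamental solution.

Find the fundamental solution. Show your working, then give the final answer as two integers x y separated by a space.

1351 65

√432 → a₀=20, period (1,3,1,1,1,3,1,40); ℓ=8 even so k=7
a_0=20:  p_0=20·1+0=20,  q_0=20·0+1=1
…
a_3=1:  p_3=1·83+21=104,  q_3=1·4+1=5
a_4=1:  p_4=1·104+83=187,  q_4=1·5+4=9
a_5=1:  p_5=1·187+104=291,  q_5=1·9+5=14
a_6=3:  p_6=3·291+187=1060,  q_6=3·14+9=51
a_7=1:  p_7=1·1060+291=1351,  q_7=1·51+14=65
→ (1351, 65).  Check: 1351²=1825201, 432·65²=1825200, difference 1.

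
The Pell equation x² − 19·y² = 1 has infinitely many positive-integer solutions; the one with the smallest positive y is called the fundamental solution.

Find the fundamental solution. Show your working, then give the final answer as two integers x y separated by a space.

[4; 2,1,3,1,2,8] for √19; ℓ=6 ⇒ convergent index 5
i=0: a=4 ⇒ p=4, q=1
i=1: a=2 ⇒ p=9, q=2
i=2: a=1 ⇒ p=13, q=3
i=3: a=3 ⇒ p=48, q=11
i=4: a=1 ⇒ p=61, q=14
i=5: a=2 ⇒ p=170, q=39
(x₁, y₁) = (170, 39);  170² − 19·39² = 1 ✓

170 39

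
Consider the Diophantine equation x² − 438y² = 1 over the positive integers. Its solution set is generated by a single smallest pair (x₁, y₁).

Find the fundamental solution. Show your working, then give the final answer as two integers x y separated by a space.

[20; 1,12,1,40] for √438; ℓ=4 ⇒ convergent index 3
i=0: a=20 ⇒ p=20, q=1
…
i=2: a=12 ⇒ p=272, q=13
i=3: a=1 ⇒ p=293, q=14
(x₁, y₁) = (293, 14);  293² − 438·14² = 1 ✓

293 14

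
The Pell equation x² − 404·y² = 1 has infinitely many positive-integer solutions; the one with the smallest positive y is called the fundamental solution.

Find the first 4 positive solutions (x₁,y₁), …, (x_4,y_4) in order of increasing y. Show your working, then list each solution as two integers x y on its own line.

201 10
80801 4020
32481801 1616030
13057603201 649640040

√404 → a₀=20, period (10,40); ℓ=2 even so k=1
i=0: a=20 ⇒ p=20, q=1
i=1: a=10 ⇒ p=201, q=10
fundamental: x₁=201, y₁=10  (since 40401 − 404·100 = 1)
k=2:  x_2 = 201·201+404·10·10 = 80801,  y_2 = 201·10+10·201 = 4020
k=3:  x_3 = 201·80801+404·10·4020 = 32481801,  y_3 = 201·4020+10·80801 = 1616030
k=4:  x_4 = 201·32481801+404·10·1616030 = 13057603201,  y_4 = 201·1616030+10·32481801 = 649640040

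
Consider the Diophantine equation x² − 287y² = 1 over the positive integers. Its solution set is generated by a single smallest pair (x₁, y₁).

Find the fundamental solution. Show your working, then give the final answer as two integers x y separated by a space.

d=287: √d = [16; 1,15,1,32] (ℓ=4, even), read p_3/q_3
step 0: (16, 1)  from 16·(1,0) + (0,1)
step 1: (17, 1)  from 1·(16,1) + (1,0)
step 2: (271, 16)  from 15·(17,1) + (16,1)
step 3: (288, 17)  from 1·(271,16) + (17,1)
fundamental: x₁=288, y₁=17  (since 82944 − 287·289 = 1)

288 17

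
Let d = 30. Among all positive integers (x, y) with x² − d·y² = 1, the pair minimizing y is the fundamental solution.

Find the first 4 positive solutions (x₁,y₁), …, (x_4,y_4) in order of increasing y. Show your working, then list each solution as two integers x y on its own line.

[5; 2,10] for √30; ℓ=2 ⇒ convergent index 1
a_0=5:  p_0=5·1+0=5,  q_0=5·0+1=1
a_1=2:  p_1=2·5+1=11,  q_1=2·1+0=2
(x₁, y₁) = (11, 2);  11² − 30·2² = 1 ✓
n=2: (11,2)∘(11,2) = (11·11+30·2·2, 11·2+2·11) = (241,44)
n=3: (241,44)∘(11,2) = (11·241+30·2·44, 11·44+2·241) = (5291,966)
n=4: (5291,966)∘(11,2) = (11·5291+30·2·966, 11·966+2·5291) = (116161,21208)

11 2
241 44
5291 966
116161 21208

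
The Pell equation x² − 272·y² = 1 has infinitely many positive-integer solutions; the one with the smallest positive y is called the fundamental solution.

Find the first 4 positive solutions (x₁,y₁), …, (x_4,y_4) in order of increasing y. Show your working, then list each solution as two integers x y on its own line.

33 2
2177 132
143649 8710
9478657 574728

√272 → a₀=16, period (2,32); ℓ=2 even so k=1
k=0  a_k=16  p_k/q_k = 16/1
k=1  a_k=2  p_k/q_k = 33/2
(x₁, y₁) = (33, 2);  33² − 272·2² = 1 ✓
n=2: (33,2)∘(33,2) = (33·33+272·2·2, 33·2+2·33) = (2177,132)
n=3: (2177,132)∘(33,2) = (33·2177+272·2·132, 33·132+2·2177) = (143649,8710)
n=4: (143649,8710)∘(33,2) = (33·143649+272·2·8710, 33·8710+2·143649) = (9478657,574728)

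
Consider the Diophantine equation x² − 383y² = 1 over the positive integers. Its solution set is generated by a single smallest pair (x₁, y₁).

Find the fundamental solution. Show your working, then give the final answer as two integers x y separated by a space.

√383 = [19; 1,1,3,19,3,1,1,38, …], period ℓ=8 (even) → k=7
step 0: (19, 1)  from 19·(1,0) + (0,1)
…
step 2: (39, 2)  from 1·(20,1) + (19,1)
…
step 4: (2642, 135)  from 19·(137,7) + (39,2)
step 5: (8063, 412)  from 3·(2642,135) + (137,7)
step 6: (10705, 547)  from 1·(8063,412) + (2642,135)
step 7: (18768, 959)  from 1·(10705,547) + (8063,412)
fundamental: x₁=18768, y₁=959  (since 352237824 − 383·919681 = 1)

18768 959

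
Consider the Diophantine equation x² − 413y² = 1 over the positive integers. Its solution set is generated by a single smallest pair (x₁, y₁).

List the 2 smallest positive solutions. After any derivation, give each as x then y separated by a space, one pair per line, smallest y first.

√413 → a₀=20, period (3,9,1,4,1,9,3,40); ℓ=8 even so k=7
a_0=20:  p_0=20·1+0=20,  q_0=20·0+1=1
…
a_3=1:  p_3=1·569+61=630,  q_3=1·28+3=31
a_4=4:  p_4=4·630+569=3089,  q_4=4·31+28=152
a_5=1:  p_5=1·3089+630=3719,  q_5=1·152+31=183
a_6=9:  p_6=9·3719+3089=36560,  q_6=9·183+152=1799
a_7=3:  p_7=3·36560+3719=113399,  q_7=3·1799+183=5580
(x₁, y₁) = (113399, 5580);  113399² − 413·5580² = 1 ✓
(x_2, y_2) = (113399·113399 + 413·5580·5580, 113399·5580 + 5580·113399) = (25718666401, 1265532840)

113399 5580
25718666401 1265532840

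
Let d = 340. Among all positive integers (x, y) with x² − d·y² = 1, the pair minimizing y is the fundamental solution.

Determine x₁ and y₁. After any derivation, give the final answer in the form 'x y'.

285769 15498

d=340: √d = [18; 2,3,1,1,1,…,3,2,36] (ℓ=14, even), read p_13/q_13
step 0: (18, 1)  from 18·(1,0) + (0,1)
step 1: (37, 2)  from 2·(18,1) + (1,0)
step 2: (129, 7)  from 3·(37,2) + (18,1)
step 3: (166, 9)  from 1·(129,7) + (37,2)
step 4: (295, 16)  from 1·(166,9) + (129,7)
step 5: (461, 25)  from 1·(295,16) + (166,9)
step 6: (756, 41)  from 1·(461,25) + (295,16)
…
step 8: (7265, 394)  from 1·(6509,353) + (756,41)
…
step 12: (125478, 6805)  from 3·(34813,1888) + (21039,1141)
step 13: (285769, 15498)  from 2·(125478,6805) + (34813,1888)
fundamental: x₁=285769, y₁=15498  (since 81663921361 − 340·240188004 = 1)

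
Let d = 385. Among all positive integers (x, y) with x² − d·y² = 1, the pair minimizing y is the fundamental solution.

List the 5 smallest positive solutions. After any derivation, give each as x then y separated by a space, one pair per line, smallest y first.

95831 4884
18367161121 936077208
3520286834677271 179410429834812
674705215289547953281 34386161802063660336
129315350969305052987065751 6590520543127714837483620

√385 → a₀=19, period (1,1,1,1,1,…,1,1,38); ℓ=16 even so k=15
step 0: (19, 1)  from 19·(1,0) + (0,1)
step 1: (20, 1)  from 1·(19,1) + (1,0)
…
step 4: (98, 5)  from 1·(59,3) + (39,2)
step 5: (157, 8)  from 1·(98,5) + (59,3)
step 6: (569, 29)  from 3·(157,8) + (98,5)
step 7: (726, 37)  from 1·(569,29) + (157,8)
…
step 9: (2747, 140)  from 1·(2021,103) + (726,37)
…
step 13: (36280, 1849)  from 1·(23271,1186) + (13009,663)
step 14: (59551, 3035)  from 1·(36280,1849) + (23271,1186)
step 15: (95831, 4884)  from 1·(59551,3035) + (36280,1849)
(x₁, y₁) = (95831, 4884);  95831² − 385·4884² = 1 ✓
k=2:  x_2 = 95831·95831+385·4884·4884 = 18367161121,  y_2 = 95831·4884+4884·95831 = 936077208
k=3:  x_3 = 95831·18367161121+385·4884·936077208 = 3520286834677271,  y_3 = 95831·936077208+4884·18367161121 = 179410429834812
k=4:  x_4 = 95831·3520286834677271+385·4884·179410429834812 = 674705215289547953281,  y_4 = 95831·179410429834812+4884·3520286834677271 = 34386161802063660336
k=5:  x_5 = 95831·674705215289547953281+385·4884·34386161802063660336 = 129315350969305052987065751,  y_5 = 95831·34386161802063660336+4884·674705215289547953281 = 6590520543127714837483620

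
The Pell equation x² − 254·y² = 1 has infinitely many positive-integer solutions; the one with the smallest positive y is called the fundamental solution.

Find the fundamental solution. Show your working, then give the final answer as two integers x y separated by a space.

√254 = [15; 1,14,1,30, …], period ℓ=4 (even) → k=3
a_0=15:  p_0=15·1+0=15,  q_0=15·0+1=1
a_1=1:  p_1=1·15+1=16,  q_1=1·1+0=1
a_2=14:  p_2=14·16+15=239,  q_2=14·1+1=15
a_3=1:  p_3=1·239+16=255,  q_3=1·15+1=16
fundamental: x₁=255, y₁=16  (since 65025 − 254·256 = 1)

255 16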